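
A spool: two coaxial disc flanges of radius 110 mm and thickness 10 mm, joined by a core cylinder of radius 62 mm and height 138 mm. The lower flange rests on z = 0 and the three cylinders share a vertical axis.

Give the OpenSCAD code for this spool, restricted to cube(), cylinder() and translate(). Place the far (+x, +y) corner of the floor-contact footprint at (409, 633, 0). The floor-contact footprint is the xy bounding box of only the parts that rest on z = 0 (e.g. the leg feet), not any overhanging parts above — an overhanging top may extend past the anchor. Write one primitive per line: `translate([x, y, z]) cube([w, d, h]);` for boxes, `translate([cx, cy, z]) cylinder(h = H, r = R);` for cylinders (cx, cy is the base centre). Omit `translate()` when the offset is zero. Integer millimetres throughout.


translate([299, 523, 0]) cylinder(h = 10, r = 110);
translate([299, 523, 10]) cylinder(h = 138, r = 62);
translate([299, 523, 148]) cylinder(h = 10, r = 110);


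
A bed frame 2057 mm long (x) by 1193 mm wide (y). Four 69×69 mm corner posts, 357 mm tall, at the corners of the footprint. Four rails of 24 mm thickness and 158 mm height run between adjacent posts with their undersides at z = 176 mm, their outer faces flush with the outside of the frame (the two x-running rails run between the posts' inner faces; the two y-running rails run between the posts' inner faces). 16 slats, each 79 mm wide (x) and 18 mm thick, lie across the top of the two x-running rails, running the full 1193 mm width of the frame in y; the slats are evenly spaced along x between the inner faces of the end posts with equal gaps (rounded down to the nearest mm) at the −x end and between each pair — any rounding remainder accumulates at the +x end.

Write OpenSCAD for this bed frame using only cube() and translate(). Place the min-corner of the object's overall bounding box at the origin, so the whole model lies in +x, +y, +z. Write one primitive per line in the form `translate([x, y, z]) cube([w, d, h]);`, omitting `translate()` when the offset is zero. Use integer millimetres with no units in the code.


// slat z = rail_z + rail_h = 176 + 158 = 334
// slat gap = ⌊(1919 − 16·79) / 17⌋ = 38
cube([69, 69, 357]);
translate([0, 1124, 0]) cube([69, 69, 357]);
translate([1988, 0, 0]) cube([69, 69, 357]);
translate([1988, 1124, 0]) cube([69, 69, 357]);
translate([69, 0, 176]) cube([1919, 24, 158]);
translate([69, 1169, 176]) cube([1919, 24, 158]);
translate([0, 69, 176]) cube([24, 1055, 158]);
translate([2033, 69, 176]) cube([24, 1055, 158]);
translate([107, 0, 334]) cube([79, 1193, 18]);
translate([224, 0, 334]) cube([79, 1193, 18]);
translate([341, 0, 334]) cube([79, 1193, 18]);
translate([458, 0, 334]) cube([79, 1193, 18]);
translate([575, 0, 334]) cube([79, 1193, 18]);
translate([692, 0, 334]) cube([79, 1193, 18]);
translate([809, 0, 334]) cube([79, 1193, 18]);
translate([926, 0, 334]) cube([79, 1193, 18]);
translate([1043, 0, 334]) cube([79, 1193, 18]);
translate([1160, 0, 334]) cube([79, 1193, 18]);
translate([1277, 0, 334]) cube([79, 1193, 18]);
translate([1394, 0, 334]) cube([79, 1193, 18]);
translate([1511, 0, 334]) cube([79, 1193, 18]);
translate([1628, 0, 334]) cube([79, 1193, 18]);
translate([1745, 0, 334]) cube([79, 1193, 18]);
translate([1862, 0, 334]) cube([79, 1193, 18]);


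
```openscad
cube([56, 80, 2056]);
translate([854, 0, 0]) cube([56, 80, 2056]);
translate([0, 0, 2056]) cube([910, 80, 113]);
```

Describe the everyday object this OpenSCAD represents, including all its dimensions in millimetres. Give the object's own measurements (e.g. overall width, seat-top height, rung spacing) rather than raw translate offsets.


A door frame. The clear opening is 798 mm wide and 2056 mm high. Two 56 mm wide jambs, 80 mm deep, stand either side of the opening from the floor to the top of the opening. A 113 mm thick head sits across the top of both jambs, spanning the full outside width of the frame.


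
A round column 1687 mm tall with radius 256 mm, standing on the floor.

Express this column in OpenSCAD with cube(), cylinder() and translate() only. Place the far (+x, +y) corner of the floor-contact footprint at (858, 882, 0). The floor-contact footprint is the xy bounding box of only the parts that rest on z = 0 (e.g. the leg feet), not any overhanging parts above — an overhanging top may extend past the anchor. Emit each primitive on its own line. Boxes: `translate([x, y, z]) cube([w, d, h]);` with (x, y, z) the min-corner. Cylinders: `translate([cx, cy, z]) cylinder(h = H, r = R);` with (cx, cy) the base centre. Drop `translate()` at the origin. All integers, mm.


translate([602, 626, 0]) cylinder(h = 1687, r = 256);


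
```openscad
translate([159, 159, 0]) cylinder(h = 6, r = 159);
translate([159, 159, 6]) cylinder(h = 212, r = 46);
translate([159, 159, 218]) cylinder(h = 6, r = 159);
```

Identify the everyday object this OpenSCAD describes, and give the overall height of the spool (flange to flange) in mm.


A spool. The overall height is 224 mm.

Three coaxial cylinders, large–small–large — a spool. Two 6 mm flanges and a 212 mm core give 6 + 212 + 6 = 224 mm.


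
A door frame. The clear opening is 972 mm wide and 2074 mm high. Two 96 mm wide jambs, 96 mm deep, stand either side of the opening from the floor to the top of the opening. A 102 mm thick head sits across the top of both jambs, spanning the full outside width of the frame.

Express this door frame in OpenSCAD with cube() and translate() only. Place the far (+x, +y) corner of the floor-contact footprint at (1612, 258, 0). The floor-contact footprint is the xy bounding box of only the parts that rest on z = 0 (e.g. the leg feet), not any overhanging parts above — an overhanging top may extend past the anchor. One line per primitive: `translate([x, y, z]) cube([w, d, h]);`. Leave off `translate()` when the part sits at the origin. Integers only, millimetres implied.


translate([448, 162, 0]) cube([96, 96, 2074]);
translate([1516, 162, 0]) cube([96, 96, 2074]);
translate([448, 162, 2074]) cube([1164, 96, 102]);


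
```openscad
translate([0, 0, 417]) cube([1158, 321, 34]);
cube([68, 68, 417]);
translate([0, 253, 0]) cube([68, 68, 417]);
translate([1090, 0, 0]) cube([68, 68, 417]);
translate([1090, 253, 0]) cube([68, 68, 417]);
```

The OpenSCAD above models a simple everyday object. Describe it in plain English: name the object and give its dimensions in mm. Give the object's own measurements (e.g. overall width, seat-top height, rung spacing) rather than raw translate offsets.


A long wooden bench with a 1158 mm (x) × 321 mm (y) seat, 34 mm thick, its top surface 451 mm above the floor. Four 68 mm square legs at the seat corners, flush with the edges, run from z = 0 to the seat underside.


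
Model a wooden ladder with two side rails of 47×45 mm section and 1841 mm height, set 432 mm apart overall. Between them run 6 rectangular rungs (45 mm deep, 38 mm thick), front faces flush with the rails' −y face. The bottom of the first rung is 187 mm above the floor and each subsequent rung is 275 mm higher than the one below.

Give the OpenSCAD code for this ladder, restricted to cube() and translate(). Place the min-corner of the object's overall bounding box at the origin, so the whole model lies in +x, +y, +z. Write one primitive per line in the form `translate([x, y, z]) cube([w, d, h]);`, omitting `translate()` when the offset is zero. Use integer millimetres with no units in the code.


// rung span = 432 - 2*47 = 338
// rung[k] z = 187 + k*275
cube([47, 45, 1841]);
translate([385, 0, 0]) cube([47, 45, 1841]);
translate([47, 0, 187]) cube([338, 45, 38]);
translate([47, 0, 462]) cube([338, 45, 38]);
translate([47, 0, 737]) cube([338, 45, 38]);
translate([47, 0, 1012]) cube([338, 45, 38]);
translate([47, 0, 1287]) cube([338, 45, 38]);
translate([47, 0, 1562]) cube([338, 45, 38]);


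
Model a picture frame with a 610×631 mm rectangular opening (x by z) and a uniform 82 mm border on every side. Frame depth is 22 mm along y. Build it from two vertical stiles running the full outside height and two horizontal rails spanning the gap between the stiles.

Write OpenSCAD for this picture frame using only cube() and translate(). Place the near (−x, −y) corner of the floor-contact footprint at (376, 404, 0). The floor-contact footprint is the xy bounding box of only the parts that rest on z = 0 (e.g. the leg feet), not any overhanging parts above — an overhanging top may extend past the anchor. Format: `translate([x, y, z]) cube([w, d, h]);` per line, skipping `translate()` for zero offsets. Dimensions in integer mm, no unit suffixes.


translate([376, 404, 0]) cube([82, 22, 795]);
translate([1068, 404, 0]) cube([82, 22, 795]);
translate([458, 404, 0]) cube([610, 22, 82]);
translate([458, 404, 713]) cube([610, 22, 82]);


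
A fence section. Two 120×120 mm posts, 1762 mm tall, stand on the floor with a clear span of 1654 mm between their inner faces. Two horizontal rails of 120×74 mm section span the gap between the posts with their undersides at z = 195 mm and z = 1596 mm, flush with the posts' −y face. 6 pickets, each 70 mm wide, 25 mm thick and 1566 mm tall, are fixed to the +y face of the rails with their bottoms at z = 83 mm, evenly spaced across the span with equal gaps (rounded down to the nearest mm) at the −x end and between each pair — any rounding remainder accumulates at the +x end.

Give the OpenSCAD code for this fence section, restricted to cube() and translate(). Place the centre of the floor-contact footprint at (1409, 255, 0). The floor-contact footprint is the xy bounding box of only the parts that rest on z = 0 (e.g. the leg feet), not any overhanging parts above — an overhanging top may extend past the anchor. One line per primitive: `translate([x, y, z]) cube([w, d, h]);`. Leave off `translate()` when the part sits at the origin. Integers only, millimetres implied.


translate([462, 195, 0]) cube([120, 120, 1762]);
translate([2236, 195, 0]) cube([120, 120, 1762]);
translate([582, 195, 195]) cube([1654, 120, 74]);
translate([582, 195, 1596]) cube([1654, 120, 74]);
translate([758, 315, 83]) cube([70, 25, 1566]);
translate([1004, 315, 83]) cube([70, 25, 1566]);
translate([1250, 315, 83]) cube([70, 25, 1566]);
translate([1496, 315, 83]) cube([70, 25, 1566]);
translate([1742, 315, 83]) cube([70, 25, 1566]);
translate([1988, 315, 83]) cube([70, 25, 1566]);


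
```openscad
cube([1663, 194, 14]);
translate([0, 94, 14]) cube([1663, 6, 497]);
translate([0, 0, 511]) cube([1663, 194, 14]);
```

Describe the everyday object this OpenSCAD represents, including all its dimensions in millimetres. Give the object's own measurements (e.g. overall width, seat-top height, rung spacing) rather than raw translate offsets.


An I-beam lying along x, 1663 mm long. Overall section height 525 mm. Two flanges 194 mm wide (y) and 14 mm thick, one on the floor and one at the top; a web 6 mm thick runs between them, centred on the flange width.


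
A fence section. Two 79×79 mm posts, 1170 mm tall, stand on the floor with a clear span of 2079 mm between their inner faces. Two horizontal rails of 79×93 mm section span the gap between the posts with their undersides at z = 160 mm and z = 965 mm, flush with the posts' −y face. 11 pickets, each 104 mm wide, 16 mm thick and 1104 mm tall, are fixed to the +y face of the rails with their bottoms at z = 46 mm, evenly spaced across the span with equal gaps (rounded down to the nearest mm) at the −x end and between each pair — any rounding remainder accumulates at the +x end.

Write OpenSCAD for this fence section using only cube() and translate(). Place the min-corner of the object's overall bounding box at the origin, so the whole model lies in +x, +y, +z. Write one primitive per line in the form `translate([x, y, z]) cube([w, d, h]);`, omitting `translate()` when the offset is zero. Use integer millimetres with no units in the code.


cube([79, 79, 1170]);
translate([2158, 0, 0]) cube([79, 79, 1170]);
translate([79, 0, 160]) cube([2079, 79, 93]);
translate([79, 0, 965]) cube([2079, 79, 93]);
translate([156, 79, 46]) cube([104, 16, 1104]);
translate([337, 79, 46]) cube([104, 16, 1104]);
translate([518, 79, 46]) cube([104, 16, 1104]);
translate([699, 79, 46]) cube([104, 16, 1104]);
translate([880, 79, 46]) cube([104, 16, 1104]);
translate([1061, 79, 46]) cube([104, 16, 1104]);
translate([1242, 79, 46]) cube([104, 16, 1104]);
translate([1423, 79, 46]) cube([104, 16, 1104]);
translate([1604, 79, 46]) cube([104, 16, 1104]);
translate([1785, 79, 46]) cube([104, 16, 1104]);
translate([1966, 79, 46]) cube([104, 16, 1104]);


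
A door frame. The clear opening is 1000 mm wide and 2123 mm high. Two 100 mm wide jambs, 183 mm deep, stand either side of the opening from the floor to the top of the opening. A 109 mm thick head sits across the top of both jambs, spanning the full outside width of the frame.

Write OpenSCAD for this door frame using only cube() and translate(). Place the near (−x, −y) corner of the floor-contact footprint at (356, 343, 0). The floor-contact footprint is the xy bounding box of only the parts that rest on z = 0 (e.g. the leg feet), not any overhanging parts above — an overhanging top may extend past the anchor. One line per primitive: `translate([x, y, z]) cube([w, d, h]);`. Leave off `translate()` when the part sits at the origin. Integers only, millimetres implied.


translate([356, 343, 0]) cube([100, 183, 2123]);
translate([1456, 343, 0]) cube([100, 183, 2123]);
translate([356, 343, 2123]) cube([1200, 183, 109]);


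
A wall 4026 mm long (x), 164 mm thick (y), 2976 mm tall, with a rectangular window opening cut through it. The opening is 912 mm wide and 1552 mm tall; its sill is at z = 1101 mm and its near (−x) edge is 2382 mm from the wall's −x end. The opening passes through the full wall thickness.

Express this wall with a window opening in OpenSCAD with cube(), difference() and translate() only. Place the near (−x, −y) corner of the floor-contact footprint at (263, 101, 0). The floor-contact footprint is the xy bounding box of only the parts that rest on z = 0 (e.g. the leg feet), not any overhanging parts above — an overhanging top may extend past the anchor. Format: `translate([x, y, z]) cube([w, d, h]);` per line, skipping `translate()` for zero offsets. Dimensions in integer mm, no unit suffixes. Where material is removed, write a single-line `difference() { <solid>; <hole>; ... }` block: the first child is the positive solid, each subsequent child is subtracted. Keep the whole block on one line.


difference() { translate([263, 101, 0]) cube([4026, 164, 2976]); translate([2645, 101, 1101]) cube([912, 164, 1552]); }


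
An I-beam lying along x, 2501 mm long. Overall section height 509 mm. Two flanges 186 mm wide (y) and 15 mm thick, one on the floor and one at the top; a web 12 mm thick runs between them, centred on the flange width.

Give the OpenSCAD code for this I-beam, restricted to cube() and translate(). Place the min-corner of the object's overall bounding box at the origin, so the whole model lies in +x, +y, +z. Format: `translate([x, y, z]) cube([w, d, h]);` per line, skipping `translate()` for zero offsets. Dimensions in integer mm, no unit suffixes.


cube([2501, 186, 15]);
translate([0, 87, 15]) cube([2501, 12, 479]);
translate([0, 0, 494]) cube([2501, 186, 15]);


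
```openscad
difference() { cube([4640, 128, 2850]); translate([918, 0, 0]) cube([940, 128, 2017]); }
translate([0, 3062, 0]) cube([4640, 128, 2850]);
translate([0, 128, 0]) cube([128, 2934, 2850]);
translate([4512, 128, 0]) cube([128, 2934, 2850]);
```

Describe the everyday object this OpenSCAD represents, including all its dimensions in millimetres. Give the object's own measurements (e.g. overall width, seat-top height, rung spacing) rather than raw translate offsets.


A single room: four walls, each 2850 mm tall and 128 mm thick, enclosing an outside footprint 4640×3190 mm (x × y), no floor or roof. The front and back walls (−y and +y sides) run the full x-width; the side walls fit between their inner faces. A door opening 940 mm wide and 2017 mm tall is cut through the front wall from the floor up, its −x edge 918 mm from the wall's −x end.


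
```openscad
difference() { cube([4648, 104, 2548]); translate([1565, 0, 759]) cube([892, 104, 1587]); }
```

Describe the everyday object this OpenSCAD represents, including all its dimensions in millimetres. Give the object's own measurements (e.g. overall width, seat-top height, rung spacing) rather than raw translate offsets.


A wall 4648 mm long (x), 104 mm thick (y), 2548 mm tall, with a rectangular window opening cut through it. The opening is 892 mm wide and 1587 mm tall; its sill is at z = 759 mm and its near (−x) edge is 1565 mm from the wall's −x end. The opening passes through the full wall thickness.


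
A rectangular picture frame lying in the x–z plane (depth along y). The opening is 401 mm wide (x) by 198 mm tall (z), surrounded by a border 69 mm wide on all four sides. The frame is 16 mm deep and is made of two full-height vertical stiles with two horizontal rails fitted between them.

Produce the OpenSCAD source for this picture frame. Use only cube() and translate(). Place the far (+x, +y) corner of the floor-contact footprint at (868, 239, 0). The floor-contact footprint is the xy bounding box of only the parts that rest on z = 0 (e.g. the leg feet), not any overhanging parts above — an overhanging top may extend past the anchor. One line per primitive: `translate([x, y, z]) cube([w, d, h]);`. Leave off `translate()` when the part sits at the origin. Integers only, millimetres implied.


translate([329, 223, 0]) cube([69, 16, 336]);
translate([799, 223, 0]) cube([69, 16, 336]);
translate([398, 223, 0]) cube([401, 16, 69]);
translate([398, 223, 267]) cube([401, 16, 69]);


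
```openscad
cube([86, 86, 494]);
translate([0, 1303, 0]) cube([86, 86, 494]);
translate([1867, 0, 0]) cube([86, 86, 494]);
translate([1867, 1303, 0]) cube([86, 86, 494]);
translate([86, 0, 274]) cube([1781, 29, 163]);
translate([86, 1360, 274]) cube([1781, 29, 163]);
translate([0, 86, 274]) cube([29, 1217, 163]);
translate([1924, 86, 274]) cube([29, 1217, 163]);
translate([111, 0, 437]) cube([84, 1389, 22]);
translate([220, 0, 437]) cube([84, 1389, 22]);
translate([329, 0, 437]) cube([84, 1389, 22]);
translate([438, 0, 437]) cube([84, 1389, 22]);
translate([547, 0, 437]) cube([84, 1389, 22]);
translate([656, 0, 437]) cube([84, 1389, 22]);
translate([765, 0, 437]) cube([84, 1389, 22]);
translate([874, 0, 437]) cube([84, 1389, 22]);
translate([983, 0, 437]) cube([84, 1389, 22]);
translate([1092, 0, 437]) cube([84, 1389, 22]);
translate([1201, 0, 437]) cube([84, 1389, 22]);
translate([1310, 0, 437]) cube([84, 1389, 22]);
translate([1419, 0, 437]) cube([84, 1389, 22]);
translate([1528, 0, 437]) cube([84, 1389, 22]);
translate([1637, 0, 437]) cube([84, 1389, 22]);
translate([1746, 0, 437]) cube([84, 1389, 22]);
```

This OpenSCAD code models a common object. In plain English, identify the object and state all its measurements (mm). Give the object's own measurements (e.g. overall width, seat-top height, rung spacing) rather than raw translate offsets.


A bed frame 1953 mm long (x) by 1389 mm wide (y). Four 86×86 mm corner posts, 494 mm tall, at the corners of the footprint. Four rails of 29 mm thickness and 163 mm height run between adjacent posts with their undersides at z = 274 mm, their outer faces flush with the outside of the frame (the two x-running rails run between the posts' inner faces; the two y-running rails run between the posts' inner faces). 16 slats, each 84 mm wide (x) and 22 mm thick, lie across the top of the two x-running rails, running the full 1389 mm width of the frame in y; along x they sit between the end posts with a 25 mm gap after the −x posts and between neighbouring slats, leaving 37 mm before the +x posts.


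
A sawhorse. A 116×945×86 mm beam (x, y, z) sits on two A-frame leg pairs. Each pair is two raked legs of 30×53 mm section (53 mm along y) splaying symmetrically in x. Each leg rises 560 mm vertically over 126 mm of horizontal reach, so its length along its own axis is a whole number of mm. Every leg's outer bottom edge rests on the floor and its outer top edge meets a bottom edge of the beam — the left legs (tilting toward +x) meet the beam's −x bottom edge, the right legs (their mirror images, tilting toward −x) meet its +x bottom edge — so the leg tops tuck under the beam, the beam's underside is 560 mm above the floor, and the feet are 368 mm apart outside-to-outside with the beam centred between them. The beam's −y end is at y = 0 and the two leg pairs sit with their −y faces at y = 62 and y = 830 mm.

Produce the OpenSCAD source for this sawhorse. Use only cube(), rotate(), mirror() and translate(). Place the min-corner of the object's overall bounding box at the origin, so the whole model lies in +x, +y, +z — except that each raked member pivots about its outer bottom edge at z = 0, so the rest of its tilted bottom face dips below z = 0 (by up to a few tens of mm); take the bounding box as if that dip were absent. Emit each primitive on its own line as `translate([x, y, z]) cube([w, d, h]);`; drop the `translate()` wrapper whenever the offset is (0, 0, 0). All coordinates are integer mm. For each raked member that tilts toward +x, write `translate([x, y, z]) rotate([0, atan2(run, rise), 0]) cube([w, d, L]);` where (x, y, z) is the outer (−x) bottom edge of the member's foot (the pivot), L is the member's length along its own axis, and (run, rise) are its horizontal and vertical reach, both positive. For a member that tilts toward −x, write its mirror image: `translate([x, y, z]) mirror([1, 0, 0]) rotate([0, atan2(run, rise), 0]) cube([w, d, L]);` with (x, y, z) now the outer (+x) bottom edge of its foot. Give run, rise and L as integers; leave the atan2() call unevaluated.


translate([126, 0, 560]) cube([116, 945, 86]);
translate([0, 62, 0]) rotate([0, atan2(126, 560), 0]) cube([30, 53, 574]);
translate([368, 62, 0]) mirror([1, 0, 0]) rotate([0, atan2(126, 560), 0]) cube([30, 53, 574]);
translate([0, 830, 0]) rotate([0, atan2(126, 560), 0]) cube([30, 53, 574]);
translate([368, 830, 0]) mirror([1, 0, 0]) rotate([0, atan2(126, 560), 0]) cube([30, 53, 574]);


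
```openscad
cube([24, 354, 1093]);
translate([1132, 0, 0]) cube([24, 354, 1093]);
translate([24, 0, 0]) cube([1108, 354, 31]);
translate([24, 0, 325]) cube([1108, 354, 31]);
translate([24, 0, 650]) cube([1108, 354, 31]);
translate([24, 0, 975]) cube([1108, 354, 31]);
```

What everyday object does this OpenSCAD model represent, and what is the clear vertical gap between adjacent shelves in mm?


A bookshelf. The clear shelf gap is 294 mm.

Two tall side panels with 4 horizontal boards between them — a bookshelf. The first two shelf undersides are at z = 0 and z = 325; with shelf thickness 31, the clear gap is 325 − 0 − 31 = 294 mm.


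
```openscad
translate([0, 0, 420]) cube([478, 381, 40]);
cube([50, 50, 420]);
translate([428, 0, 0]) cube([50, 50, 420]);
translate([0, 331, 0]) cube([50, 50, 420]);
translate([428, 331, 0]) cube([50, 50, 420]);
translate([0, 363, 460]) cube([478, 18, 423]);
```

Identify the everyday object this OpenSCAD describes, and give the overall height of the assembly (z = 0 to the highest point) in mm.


A chair. The overall height is 883 mm.

A slab on four corner posts with a tall panel at the back — a chair. The seat slab sits at z = 420 with thickness 40, and the 423 mm backrest starts at the seat top, so the overall height is 420 + 40 + 423 = 883 mm.


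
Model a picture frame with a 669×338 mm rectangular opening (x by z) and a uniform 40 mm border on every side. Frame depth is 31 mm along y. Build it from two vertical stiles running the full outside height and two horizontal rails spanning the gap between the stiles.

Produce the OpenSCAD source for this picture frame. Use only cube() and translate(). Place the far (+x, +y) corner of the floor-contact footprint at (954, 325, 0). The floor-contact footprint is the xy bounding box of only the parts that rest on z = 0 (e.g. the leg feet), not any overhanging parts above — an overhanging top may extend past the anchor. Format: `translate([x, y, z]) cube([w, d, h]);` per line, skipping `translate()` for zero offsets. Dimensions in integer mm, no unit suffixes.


translate([205, 294, 0]) cube([40, 31, 418]);
translate([914, 294, 0]) cube([40, 31, 418]);
translate([245, 294, 0]) cube([669, 31, 40]);
translate([245, 294, 378]) cube([669, 31, 40]);


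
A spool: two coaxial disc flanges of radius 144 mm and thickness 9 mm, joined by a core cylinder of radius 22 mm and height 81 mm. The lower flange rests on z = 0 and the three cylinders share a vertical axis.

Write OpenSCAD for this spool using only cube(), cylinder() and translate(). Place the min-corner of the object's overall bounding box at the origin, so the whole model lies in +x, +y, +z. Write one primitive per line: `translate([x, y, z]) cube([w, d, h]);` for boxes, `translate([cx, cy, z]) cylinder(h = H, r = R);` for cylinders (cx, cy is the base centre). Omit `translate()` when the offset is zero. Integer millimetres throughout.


translate([144, 144, 0]) cylinder(h = 9, r = 144);
translate([144, 144, 9]) cylinder(h = 81, r = 22);
translate([144, 144, 90]) cylinder(h = 9, r = 144);


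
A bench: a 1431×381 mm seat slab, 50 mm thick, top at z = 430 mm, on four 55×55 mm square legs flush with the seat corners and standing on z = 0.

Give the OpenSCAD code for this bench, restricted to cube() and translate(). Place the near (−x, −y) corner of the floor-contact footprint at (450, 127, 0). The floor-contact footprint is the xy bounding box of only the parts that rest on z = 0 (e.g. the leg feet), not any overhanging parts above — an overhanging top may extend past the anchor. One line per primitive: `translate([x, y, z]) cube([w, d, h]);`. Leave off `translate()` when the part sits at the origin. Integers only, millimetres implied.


// leg_h = 430 − 50 = 380
translate([450, 127, 380]) cube([1431, 381, 50]);
translate([450, 127, 0]) cube([55, 55, 380]);
translate([450, 453, 0]) cube([55, 55, 380]);
translate([1826, 127, 0]) cube([55, 55, 380]);
translate([1826, 453, 0]) cube([55, 55, 380]);


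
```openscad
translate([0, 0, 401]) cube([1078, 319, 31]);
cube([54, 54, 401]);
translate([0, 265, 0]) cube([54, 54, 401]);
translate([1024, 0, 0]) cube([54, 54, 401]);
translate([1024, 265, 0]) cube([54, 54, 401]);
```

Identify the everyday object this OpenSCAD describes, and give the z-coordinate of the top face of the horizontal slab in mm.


A bench. The seat-top height is 432 mm.

A long slab on four corner posts — a bench. The slab sits at z = 401 with thickness 31, so the top is 401 + 31 = 432 mm.


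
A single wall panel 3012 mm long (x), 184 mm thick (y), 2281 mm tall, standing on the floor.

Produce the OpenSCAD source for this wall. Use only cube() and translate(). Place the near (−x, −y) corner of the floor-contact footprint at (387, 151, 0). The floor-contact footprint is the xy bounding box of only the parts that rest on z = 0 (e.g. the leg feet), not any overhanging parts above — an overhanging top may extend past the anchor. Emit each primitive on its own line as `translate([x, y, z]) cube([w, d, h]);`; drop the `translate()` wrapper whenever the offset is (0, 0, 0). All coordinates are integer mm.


translate([387, 151, 0]) cube([3012, 184, 2281]);


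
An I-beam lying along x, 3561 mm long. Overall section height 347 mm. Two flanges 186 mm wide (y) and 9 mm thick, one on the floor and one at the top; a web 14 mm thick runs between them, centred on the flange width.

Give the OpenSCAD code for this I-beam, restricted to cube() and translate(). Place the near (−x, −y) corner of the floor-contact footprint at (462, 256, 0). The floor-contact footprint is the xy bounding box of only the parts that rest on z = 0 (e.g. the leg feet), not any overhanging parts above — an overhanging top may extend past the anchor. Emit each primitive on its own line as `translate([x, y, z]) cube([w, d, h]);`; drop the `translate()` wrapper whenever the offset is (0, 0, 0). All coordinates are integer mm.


translate([462, 256, 0]) cube([3561, 186, 9]);
translate([462, 342, 9]) cube([3561, 14, 329]);
translate([462, 256, 338]) cube([3561, 186, 9]);


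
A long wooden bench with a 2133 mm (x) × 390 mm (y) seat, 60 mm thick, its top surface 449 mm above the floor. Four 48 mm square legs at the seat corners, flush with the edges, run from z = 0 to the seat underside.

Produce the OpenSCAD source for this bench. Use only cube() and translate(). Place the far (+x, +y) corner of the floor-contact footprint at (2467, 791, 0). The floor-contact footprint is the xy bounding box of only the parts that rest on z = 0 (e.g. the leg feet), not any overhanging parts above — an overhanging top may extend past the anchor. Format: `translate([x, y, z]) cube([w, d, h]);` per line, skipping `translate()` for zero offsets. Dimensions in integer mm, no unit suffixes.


translate([334, 401, 389]) cube([2133, 390, 60]);
translate([334, 401, 0]) cube([48, 48, 389]);
translate([334, 743, 0]) cube([48, 48, 389]);
translate([2419, 401, 0]) cube([48, 48, 389]);
translate([2419, 743, 0]) cube([48, 48, 389]);


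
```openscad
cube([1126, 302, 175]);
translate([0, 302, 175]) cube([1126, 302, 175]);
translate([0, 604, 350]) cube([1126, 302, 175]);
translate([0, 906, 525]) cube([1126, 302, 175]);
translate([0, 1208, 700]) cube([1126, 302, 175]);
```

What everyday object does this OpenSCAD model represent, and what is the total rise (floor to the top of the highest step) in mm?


A staircase. The total rise is 875 mm.

5 identical blocks, each offset up and back from the previous — a staircase. Each step is 175 mm tall and there are 5 of them, so the total rise is 5 × 175 = 875 mm.


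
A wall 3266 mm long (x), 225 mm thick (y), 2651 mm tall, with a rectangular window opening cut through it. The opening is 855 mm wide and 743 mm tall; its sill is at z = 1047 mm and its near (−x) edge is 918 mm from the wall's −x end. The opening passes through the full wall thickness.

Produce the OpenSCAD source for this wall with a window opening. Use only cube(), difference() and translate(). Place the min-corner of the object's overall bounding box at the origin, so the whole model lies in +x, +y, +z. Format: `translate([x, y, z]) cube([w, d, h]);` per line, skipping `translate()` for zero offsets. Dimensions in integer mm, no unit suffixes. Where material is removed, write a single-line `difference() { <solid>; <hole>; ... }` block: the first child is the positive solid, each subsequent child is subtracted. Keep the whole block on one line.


difference() { cube([3266, 225, 2651]); translate([918, 0, 1047]) cube([855, 225, 743]); }


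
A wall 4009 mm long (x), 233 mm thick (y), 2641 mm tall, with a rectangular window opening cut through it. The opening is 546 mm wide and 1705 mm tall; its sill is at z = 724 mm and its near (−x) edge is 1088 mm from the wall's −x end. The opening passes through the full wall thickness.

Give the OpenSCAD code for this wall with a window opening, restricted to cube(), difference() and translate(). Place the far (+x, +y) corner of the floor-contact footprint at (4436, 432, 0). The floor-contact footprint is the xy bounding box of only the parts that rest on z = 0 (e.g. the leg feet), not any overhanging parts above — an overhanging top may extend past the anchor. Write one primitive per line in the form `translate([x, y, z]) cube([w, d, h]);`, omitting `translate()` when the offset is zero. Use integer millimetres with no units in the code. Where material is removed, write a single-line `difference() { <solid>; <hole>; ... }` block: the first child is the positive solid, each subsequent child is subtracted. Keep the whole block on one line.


difference() { translate([427, 199, 0]) cube([4009, 233, 2641]); translate([1515, 199, 724]) cube([546, 233, 1705]); }


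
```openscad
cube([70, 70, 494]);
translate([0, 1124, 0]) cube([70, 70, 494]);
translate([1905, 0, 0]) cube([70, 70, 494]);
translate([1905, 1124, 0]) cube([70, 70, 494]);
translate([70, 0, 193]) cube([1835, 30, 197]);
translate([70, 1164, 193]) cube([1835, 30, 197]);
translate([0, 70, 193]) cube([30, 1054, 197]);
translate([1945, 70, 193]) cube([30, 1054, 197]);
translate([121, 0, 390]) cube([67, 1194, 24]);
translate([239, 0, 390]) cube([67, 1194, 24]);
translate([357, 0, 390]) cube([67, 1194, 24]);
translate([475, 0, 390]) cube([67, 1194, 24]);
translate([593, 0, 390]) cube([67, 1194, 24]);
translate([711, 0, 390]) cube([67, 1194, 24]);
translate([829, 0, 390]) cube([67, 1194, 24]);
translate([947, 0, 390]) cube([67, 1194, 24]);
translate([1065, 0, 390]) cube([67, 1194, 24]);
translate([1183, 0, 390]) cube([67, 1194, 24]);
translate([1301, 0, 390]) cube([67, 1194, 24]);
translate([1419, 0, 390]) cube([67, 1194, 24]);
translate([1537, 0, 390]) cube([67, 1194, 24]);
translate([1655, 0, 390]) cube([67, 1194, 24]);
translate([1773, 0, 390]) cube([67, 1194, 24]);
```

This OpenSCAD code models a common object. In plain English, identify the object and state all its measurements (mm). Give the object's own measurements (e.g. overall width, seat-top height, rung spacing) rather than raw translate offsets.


A bed frame 1975 mm long (x) by 1194 mm wide (y). Four 70×70 mm corner posts, 494 mm tall, at the corners of the footprint. Four rails of 30 mm thickness and 197 mm height run between adjacent posts with their undersides at z = 193 mm, their outer faces flush with the outside of the frame (the two x-running rails run between the posts' inner faces; the two y-running rails run between the posts' inner faces). 15 slats, each 67 mm wide (x) and 24 mm thick, lie across the top of the two x-running rails, running the full 1194 mm width of the frame in y; along x they sit between the end posts with a 51 mm gap after the −x posts and between neighbouring slats, leaving 65 mm before the +x posts.


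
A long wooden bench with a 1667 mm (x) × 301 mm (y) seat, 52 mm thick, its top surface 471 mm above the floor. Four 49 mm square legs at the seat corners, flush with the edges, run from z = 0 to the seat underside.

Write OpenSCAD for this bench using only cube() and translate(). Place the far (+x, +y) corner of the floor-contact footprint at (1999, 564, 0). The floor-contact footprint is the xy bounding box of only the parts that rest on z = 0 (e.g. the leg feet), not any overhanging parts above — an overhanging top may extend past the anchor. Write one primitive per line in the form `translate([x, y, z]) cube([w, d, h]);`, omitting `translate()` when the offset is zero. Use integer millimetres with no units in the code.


// leg_h = 471 − 52 = 419
translate([332, 263, 419]) cube([1667, 301, 52]);
translate([332, 263, 0]) cube([49, 49, 419]);
translate([332, 515, 0]) cube([49, 49, 419]);
translate([1950, 263, 0]) cube([49, 49, 419]);
translate([1950, 515, 0]) cube([49, 49, 419]);


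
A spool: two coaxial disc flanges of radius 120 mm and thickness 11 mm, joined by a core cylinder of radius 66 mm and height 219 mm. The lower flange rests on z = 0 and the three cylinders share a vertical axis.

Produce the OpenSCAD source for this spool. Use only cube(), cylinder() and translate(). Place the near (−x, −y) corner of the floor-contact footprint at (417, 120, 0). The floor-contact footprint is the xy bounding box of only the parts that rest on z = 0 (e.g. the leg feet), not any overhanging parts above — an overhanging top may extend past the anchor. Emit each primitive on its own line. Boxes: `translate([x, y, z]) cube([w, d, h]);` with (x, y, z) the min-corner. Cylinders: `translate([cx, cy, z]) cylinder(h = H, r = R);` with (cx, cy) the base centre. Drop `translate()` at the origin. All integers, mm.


translate([537, 240, 0]) cylinder(h = 11, r = 120);
translate([537, 240, 11]) cylinder(h = 219, r = 66);
translate([537, 240, 230]) cylinder(h = 11, r = 120);


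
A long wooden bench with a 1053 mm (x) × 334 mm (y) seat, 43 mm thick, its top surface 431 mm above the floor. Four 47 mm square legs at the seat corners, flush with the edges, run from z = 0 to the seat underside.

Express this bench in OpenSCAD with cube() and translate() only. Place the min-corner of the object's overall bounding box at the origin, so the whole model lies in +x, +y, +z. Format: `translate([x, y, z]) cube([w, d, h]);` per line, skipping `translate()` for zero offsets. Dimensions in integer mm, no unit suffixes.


translate([0, 0, 388]) cube([1053, 334, 43]);
cube([47, 47, 388]);
translate([0, 287, 0]) cube([47, 47, 388]);
translate([1006, 0, 0]) cube([47, 47, 388]);
translate([1006, 287, 0]) cube([47, 47, 388]);


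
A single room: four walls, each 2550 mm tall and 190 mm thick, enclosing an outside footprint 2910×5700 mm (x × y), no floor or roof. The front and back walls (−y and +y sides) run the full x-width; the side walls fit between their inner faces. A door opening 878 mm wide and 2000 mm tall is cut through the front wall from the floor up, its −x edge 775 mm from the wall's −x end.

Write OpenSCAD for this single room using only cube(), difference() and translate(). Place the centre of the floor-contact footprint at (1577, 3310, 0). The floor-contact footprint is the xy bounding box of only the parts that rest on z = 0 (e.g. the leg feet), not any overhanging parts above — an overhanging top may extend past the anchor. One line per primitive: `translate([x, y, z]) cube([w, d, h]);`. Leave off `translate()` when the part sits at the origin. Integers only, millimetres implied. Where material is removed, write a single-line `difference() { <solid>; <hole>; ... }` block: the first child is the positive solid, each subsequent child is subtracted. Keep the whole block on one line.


difference() { translate([122, 460, 0]) cube([2910, 190, 2550]); translate([897, 460, 0]) cube([878, 190, 2000]); }
translate([122, 5970, 0]) cube([2910, 190, 2550]);
translate([122, 650, 0]) cube([190, 5320, 2550]);
translate([2842, 650, 0]) cube([190, 5320, 2550]);


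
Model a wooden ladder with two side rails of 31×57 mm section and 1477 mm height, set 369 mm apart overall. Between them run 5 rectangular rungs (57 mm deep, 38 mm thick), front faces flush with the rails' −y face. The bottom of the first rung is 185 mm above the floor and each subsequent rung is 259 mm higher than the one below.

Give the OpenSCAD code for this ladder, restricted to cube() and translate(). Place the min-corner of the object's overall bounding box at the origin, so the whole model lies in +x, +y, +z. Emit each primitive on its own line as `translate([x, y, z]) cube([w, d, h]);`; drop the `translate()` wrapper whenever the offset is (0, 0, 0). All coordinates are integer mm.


cube([31, 57, 1477]);
translate([338, 0, 0]) cube([31, 57, 1477]);
translate([31, 0, 185]) cube([307, 57, 38]);
translate([31, 0, 444]) cube([307, 57, 38]);
translate([31, 0, 703]) cube([307, 57, 38]);
translate([31, 0, 962]) cube([307, 57, 38]);
translate([31, 0, 1221]) cube([307, 57, 38]);


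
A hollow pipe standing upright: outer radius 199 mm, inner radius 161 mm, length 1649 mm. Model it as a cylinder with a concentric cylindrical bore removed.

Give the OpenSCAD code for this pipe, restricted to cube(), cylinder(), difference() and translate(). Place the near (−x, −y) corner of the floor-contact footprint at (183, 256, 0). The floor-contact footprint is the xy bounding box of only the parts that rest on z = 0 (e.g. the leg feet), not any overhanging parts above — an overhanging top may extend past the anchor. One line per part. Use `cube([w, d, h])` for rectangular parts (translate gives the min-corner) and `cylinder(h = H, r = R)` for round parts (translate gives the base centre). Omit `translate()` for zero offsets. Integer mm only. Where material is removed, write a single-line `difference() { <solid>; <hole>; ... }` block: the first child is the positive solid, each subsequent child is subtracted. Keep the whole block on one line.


difference() { translate([382, 455, 0]) cylinder(h = 1649, r = 199); translate([382, 455, 0]) cylinder(h = 1649, r = 161); }
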